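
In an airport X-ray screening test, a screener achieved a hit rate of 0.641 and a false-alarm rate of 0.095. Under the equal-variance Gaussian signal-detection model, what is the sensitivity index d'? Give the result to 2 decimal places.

d' = 1.67

z(0.641) = 0.3611, z(0.095) = -1.3106
d' = z(H) − z(FA) = 0.3611 − (-1.3106) = 1.6717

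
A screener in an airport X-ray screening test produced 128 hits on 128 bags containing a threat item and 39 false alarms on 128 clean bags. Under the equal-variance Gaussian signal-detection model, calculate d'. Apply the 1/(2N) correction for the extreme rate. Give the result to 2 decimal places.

The hit rate is 128/128 = 1, so apply the 1/(2N) correction: H → 1 − 1/(2·128) = 0.99609.
z(H) = z(0.99609) = 2.660
z(FA) = z(0.30469) = -0.511
d' = 2.660 − (-0.511) = 3.171

d' = 3.17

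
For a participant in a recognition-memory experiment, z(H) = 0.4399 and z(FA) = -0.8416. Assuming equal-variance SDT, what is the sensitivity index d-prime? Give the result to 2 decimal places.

d' = z(H) − z(FA) = 0.4399 − (-0.8416) = 1.2815

d-prime = 1.28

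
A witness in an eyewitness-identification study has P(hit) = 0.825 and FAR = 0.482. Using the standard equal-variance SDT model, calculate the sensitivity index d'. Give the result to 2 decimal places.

d' = 0.98

z(H) = z(0.825) = 0.935
z(FA) = z(0.482) = -0.045
d' = z(H) − z(FA) = 0.935 − (-0.045) = 0.980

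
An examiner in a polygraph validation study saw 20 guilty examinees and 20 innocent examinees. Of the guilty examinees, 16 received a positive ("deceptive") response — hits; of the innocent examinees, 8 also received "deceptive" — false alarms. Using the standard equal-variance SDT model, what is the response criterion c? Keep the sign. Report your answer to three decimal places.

H = 16/20 = 0.8000
FA = 8/20 = 0.4000
z(0.8000) = 0.8416, z(0.4000) = -0.2533
c = −½·[z(H) + z(FA)] = −0.5 × (0.8416 + (-0.2533)) = -0.29415
c < 0: the examiner has a liberal response bias.

c = -0.294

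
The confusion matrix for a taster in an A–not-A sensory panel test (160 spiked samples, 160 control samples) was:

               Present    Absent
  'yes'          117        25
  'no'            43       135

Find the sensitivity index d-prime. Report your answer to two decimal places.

d-prime = 1.63

H = 117/160 = 0.7312
FA = 25/160 = 0.1562
z(H) = 0.6164
z(FA) = -1.0102
d' = z(H) − z(FA) = 0.6164 − (-1.0102) = 1.6266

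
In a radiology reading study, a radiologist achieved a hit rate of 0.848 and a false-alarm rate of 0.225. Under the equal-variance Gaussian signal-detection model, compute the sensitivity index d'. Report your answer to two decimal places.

d' = 1.78

z(H) = z(0.848) = 1.028
z(FA) = z(0.225) = -0.755
d' = z(H) − z(FA) = 1.028 − (-0.755) = 1.783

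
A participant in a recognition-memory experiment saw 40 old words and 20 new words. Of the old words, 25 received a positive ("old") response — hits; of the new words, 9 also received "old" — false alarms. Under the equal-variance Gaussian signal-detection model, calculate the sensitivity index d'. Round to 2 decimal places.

H = 25/40 = 0.6250
FA = 9/20 = 0.4500
z(H) = 0.3186
z(FA) = -0.1257
d' = z(H) − z(FA) = 0.3186 − (-0.1257) = 0.4443

d' = 0.44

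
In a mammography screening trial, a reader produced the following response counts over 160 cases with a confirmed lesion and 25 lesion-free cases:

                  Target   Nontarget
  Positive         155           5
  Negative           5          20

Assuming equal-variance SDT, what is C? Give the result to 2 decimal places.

H = 155/160 = 0.9688
FA = 5/25 = 0.2000
z(0.9688) = 1.863, z(0.2000) = -0.842
c = −½·[z(H) + z(FA)] = −0.5 × (1.863 + (-0.842)) = -0.5105
c < 0: the reader has a liberal response bias.

C = -0.51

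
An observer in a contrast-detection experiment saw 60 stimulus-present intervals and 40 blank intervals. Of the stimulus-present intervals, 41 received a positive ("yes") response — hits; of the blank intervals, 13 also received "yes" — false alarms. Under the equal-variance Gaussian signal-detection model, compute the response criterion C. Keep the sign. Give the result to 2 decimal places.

C = -0.01

H = 41/60 = 0.6833
FA = 13/40 = 0.3250
z(H) = 0.4769
z(FA) = -0.4538
c = −½·[z(H) + z(FA)] = −0.5 × (0.4769 + (-0.4538)) = -0.01155
c < 0: the observer has a liberal response bias.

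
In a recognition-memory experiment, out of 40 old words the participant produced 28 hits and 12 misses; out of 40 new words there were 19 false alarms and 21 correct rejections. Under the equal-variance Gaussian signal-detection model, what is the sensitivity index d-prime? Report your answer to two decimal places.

d-prime = 0.59

H = 28/40 = 0.7000
FA = 19/40 = 0.4750
Φ⁻¹(0.7000) = 0.5244, Φ⁻¹(0.4750) = -0.0627
d' = z(H) − z(FA) = 0.5244 − (-0.0627) = 0.5871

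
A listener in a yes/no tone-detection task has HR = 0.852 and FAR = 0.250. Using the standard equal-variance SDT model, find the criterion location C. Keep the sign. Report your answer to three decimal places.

C = -0.185

z(0.852) = 1.0450, z(0.250) = -0.6745
c = −½·[z(H) + z(FA)] = −0.5 × (1.0450 + (-0.6745)) = -0.18525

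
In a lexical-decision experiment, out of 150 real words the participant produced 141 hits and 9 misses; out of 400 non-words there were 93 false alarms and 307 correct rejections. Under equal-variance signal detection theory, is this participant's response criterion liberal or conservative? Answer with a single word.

liberal

z(H) = 1.555, z(FA) = -0.731
c = −½·(z(H) + z(FA)) = -0.412
c < 0 → liberal criterion (biased toward responding “yes”).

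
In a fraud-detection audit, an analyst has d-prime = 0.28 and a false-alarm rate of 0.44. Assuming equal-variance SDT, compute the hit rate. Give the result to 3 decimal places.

hit rate = 0.551

z(false-alarm rate) = z(0.44) = -0.1510
z(H) = z(FA) + d' = -0.1510 + 0.28 = 0.1290
hit rate = Φ(0.1290) = 0.5513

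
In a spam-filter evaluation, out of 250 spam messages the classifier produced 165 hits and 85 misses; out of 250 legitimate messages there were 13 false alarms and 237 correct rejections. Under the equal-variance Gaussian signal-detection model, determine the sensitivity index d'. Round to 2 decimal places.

d' = 2.04

H = 165/250 = 0.6600
FA = 13/250 = 0.0520
z(H) = 0.4125
z(FA) = -1.6258
d' = z(H) − z(FA) = 0.4125 − (-1.6258) = 2.0383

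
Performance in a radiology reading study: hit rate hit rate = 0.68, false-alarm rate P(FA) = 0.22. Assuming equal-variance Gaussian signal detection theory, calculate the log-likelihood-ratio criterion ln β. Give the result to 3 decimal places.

Φ⁻¹(H) = 0.4677
Φ⁻¹(FA) = -0.7722
ln β = −½·[z(H)² − z(FA)²] = −0.5 × (0.2187 − 0.5963) = 0.1888

ln β = 0.189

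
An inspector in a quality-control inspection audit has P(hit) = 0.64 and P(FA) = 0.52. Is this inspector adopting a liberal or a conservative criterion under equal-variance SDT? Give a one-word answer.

liberal

z(H) = 0.358, z(FA) = 0.050
c = −½·(z(H) + z(FA)) = -0.204
c < 0 → liberal criterion (biased toward responding “yes”).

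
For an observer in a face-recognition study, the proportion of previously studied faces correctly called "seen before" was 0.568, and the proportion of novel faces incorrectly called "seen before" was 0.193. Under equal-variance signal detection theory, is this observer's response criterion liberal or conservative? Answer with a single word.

conservative

z(H) = 0.171, z(FA) = -0.867
c = −½·(z(H) + z(FA)) = 0.348
c > 0 → conservative criterion (biased toward responding “no”).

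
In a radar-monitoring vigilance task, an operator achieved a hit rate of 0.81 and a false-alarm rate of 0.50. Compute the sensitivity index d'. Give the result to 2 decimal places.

d' = 0.88

Φ⁻¹(H) = Φ⁻¹(0.81) = 0.878
Φ⁻¹(FA) = Φ⁻¹(0.50) = 0.000
d' = z(H) − z(FA) = 0.878 − 0.000 = 0.878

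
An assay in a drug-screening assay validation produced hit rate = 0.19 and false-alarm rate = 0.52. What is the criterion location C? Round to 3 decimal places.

C = 0.414

z(H) = -0.8779
z(FA) = 0.0502
c = −½·[z(H) + z(FA)] = −0.5 × (-0.8779 + 0.0502) = 0.41385
c > 0: the assay has a conservative response bias.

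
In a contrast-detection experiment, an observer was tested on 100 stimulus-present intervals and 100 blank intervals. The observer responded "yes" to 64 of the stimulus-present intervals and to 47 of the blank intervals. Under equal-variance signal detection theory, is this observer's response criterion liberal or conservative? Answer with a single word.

liberal

z(H) = 0.358, z(FA) = -0.075
c = −½·(z(H) + z(FA)) = -0.1415
c < 0 → liberal criterion (biased toward responding “yes”).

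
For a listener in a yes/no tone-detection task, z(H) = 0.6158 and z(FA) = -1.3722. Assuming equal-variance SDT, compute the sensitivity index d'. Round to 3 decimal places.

d' = z(H) − z(FA) = 0.6158 − (-1.3722) = 1.9880

d' = 1.988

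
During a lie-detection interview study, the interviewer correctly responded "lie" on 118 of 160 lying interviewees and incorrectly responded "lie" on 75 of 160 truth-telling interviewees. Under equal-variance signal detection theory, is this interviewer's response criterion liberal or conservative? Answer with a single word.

liberal

z(H) = 0.636, z(FA) = -0.078
c = −½·(z(H) + z(FA)) = -0.279
c < 0 → liberal criterion (biased toward responding “yes”).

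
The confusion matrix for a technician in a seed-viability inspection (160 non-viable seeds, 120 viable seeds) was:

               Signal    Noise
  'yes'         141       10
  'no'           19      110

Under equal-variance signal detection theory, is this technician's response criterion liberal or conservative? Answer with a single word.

conservative

z(H) = 1.181, z(FA) = -1.383
c = −½·(z(H) + z(FA)) = 0.101
c > 0 → conservative criterion (biased toward responding “no”).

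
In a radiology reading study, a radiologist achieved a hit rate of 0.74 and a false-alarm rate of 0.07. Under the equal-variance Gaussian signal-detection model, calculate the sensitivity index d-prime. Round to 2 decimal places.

d-prime = 2.12

z(H) = z(0.74) = 0.6433
z(FA) = z(0.07) = -1.4758
d' = z(H) − z(FA) = 0.6433 − (-1.4758) = 2.1191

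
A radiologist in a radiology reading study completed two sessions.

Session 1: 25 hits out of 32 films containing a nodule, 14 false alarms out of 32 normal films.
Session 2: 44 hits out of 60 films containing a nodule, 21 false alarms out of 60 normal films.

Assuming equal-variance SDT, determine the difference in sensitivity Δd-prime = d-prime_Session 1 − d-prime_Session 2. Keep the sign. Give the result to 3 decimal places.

Δd-prime = -0.075

Session 1: z(0.7812) = 0.7763, z(0.4375) = -0.1573, d' = 0.9336
Session 2: z(0.7333) = 0.6228, z(0.3500) = -0.3853, d' = 1.0081
Δd' = d'_Session 1 − d'_Session 2 = 0.9336 − 1.0081 = -0.0745
Session 2 has the higher sensitivity.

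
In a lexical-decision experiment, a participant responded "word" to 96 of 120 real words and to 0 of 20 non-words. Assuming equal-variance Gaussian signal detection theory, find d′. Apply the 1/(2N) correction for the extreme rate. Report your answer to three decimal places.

d′ = 2.802

The false-alarm rate is 0/20 = 0, so apply the 1/(2N) correction: FA → 1/(2·20) = 0.02500.
z(H) = z(0.80000) = 0.8416
z(FA) = z(0.02500) = -1.9600
d' = 0.8416 − (-1.9600) = 2.8016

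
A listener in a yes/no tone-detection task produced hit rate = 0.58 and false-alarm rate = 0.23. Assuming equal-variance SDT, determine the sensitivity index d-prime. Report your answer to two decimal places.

Φ⁻¹(0.58) = 0.2019, Φ⁻¹(0.23) = -0.7388
d' = z(H) − z(FA) = 0.2019 − (-0.7388) = 0.9407

d-prime = 0.94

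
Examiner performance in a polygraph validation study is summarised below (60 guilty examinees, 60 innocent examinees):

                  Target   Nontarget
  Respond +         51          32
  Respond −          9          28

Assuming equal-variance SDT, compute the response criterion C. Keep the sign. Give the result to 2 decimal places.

C = -0.56

H = 51/60 = 0.8500
FA = 32/60 = 0.5333
z(H) = z(0.8500) = 1.0364
z(FA) = z(0.5333) = 0.0836
c = −½·[z(H) + z(FA)] = −0.5 × (1.0364 + 0.0836) = -0.5600
c < 0: the examiner has a liberal response bias.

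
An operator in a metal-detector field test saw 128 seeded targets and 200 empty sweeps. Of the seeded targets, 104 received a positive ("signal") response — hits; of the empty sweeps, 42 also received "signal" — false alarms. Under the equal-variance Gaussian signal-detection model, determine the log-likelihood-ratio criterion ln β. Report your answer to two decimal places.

ln β = -0.07

H = 104/128 = 0.8125
FA = 42/200 = 0.2100
Φ⁻¹(H) = Φ⁻¹(0.8125) = 0.887
Φ⁻¹(FA) = Φ⁻¹(0.2100) = -0.806
ln β = −½·[z(H)² − z(FA)²] = −0.5 × (0.787 − 0.650) = -0.0685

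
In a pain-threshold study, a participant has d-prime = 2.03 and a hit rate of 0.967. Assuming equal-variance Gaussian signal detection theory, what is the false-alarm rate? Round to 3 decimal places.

false-alarm rate = 0.424

z(hit rate) = z(0.967) = 1.8384
z(FA) = z(H) − d' = 1.8384 − 2.03 = -0.1916
false-alarm rate = Φ(-0.1916) = 0.4240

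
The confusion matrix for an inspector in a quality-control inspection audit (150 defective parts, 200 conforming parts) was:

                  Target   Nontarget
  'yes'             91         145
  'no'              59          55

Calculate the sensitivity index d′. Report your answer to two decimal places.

H = 91/150 = 0.6067
FA = 145/200 = 0.7250
z(H) = z(0.6067) = 0.271
z(FA) = z(0.7250) = 0.598
d' = z(H) − z(FA) = 0.271 − 0.598 = -0.327

d′ = -0.33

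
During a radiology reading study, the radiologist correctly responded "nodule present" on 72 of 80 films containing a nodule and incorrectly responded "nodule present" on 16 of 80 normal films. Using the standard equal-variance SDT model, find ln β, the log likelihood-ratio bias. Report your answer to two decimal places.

H = 72/80 = 0.9000
FA = 16/80 = 0.2000
z(0.9000) = 1.282, z(0.2000) = -0.842
ln β = −½·[z(H)² − z(FA)²] = −0.5 × (1.644 − 0.709) = -0.4675

ln β = -0.47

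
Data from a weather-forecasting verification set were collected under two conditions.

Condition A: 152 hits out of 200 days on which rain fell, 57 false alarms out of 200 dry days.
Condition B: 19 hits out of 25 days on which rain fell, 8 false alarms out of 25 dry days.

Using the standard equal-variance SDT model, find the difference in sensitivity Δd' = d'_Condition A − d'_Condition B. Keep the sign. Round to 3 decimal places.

Condition A: z(0.7600) = 0.7063, z(0.2850) = -0.5681, d' = 1.2744
Condition B: z(0.7600) = 0.7063, z(0.3200) = -0.4677, d' = 1.1740
Δd' = d'_Condition A − d'_Condition B = 1.2744 − 1.1740 = 0.1004
Condition A has the higher sensitivity.

Δd' = 0.100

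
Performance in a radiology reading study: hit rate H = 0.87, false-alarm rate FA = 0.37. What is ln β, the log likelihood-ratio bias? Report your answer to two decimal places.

ln β = -0.58

Φ⁻¹(H) = 1.126
Φ⁻¹(FA) = -0.332
ln β = −½·[z(H)² − z(FA)²] = −0.5 × (1.268 − 0.110) = -0.579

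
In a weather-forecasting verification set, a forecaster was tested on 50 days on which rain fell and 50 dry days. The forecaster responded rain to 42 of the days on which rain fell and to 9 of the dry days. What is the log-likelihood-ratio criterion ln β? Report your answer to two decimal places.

H = 42/50 = 0.8400
FA = 9/50 = 0.1800
Φ⁻¹(H) = 0.994
Φ⁻¹(FA) = -0.915
ln β = −½·[z(H)² − z(FA)²] = −0.5 × (0.988 − 0.837) = -0.0755

ln β = -0.08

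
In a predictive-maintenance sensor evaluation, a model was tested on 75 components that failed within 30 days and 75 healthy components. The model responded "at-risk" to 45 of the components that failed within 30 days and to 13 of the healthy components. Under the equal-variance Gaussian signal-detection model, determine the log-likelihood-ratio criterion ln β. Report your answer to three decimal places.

H = 45/75 = 0.6000
FA = 13/75 = 0.1733
z(0.6000) = 0.2533, z(0.1733) = -0.9412
ln β = −½·[z(H)² − z(FA)²] = −0.5 × (0.0642 − 0.8859) = 0.41085

ln β = 0.411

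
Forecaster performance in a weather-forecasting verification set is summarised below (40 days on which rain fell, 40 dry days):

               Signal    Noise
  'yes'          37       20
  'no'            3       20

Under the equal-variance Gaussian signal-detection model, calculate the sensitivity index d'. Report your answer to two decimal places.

d' = 1.44

H = 37/40 = 0.9250
FA = 20/40 = 0.5000
Φ⁻¹(H) = Φ⁻¹(0.9250) = 1.4395
Φ⁻¹(FA) = Φ⁻¹(0.5000) = 0.0000
d' = z(H) − z(FA) = 1.4395 − 0.0000 = 1.4395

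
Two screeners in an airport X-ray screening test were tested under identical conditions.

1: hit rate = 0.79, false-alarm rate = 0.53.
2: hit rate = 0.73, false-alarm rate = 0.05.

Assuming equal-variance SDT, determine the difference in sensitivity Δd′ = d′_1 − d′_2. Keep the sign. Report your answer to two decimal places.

Δd′ = -1.53

1: z(0.79) = 0.806, z(0.53) = 0.075, d' = 0.731
2: z(0.73) = 0.613, z(0.05) = -1.645, d' = 2.258
Δd' = d'_1 − d'_2 = 0.731 − 2.258 = -1.527
2 has the higher sensitivity.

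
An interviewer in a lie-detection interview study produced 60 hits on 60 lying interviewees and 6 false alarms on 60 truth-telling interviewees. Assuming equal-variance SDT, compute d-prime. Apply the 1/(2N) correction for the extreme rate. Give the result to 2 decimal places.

d-prime = 3.68

The hit rate is 60/60 = 1, so apply the 1/(2N) correction: H → 1 − 1/(2·60) = 0.99167.
z(H) = z(0.99167) = 2.394
z(FA) = z(0.10000) = -1.282
d' = 2.394 − (-1.282) = 3.676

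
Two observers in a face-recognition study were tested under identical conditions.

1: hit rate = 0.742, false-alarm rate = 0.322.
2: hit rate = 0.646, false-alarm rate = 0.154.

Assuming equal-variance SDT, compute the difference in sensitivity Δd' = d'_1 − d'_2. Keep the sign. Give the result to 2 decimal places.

1: z(0.742) = 0.650, z(0.322) = -0.462, d' = 1.112
2: z(0.646) = 0.375, z(0.154) = -1.019, d' = 1.394
Δd' = d'_1 − d'_2 = 1.112 − 1.394 = -0.282
2 has the higher sensitivity.

Δd' = -0.28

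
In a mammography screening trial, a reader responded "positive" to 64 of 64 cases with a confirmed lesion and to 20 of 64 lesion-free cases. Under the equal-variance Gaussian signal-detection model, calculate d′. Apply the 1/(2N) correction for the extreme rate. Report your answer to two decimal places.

The hit rate is 64/64 = 1, so apply the 1/(2N) correction: H → 1 − 1/(2·64) = 0.99219.
z(H) = z(0.99219) = 2.418
z(FA) = z(0.31250) = -0.489
d' = 2.418 − (-0.489) = 2.907

d′ = 2.91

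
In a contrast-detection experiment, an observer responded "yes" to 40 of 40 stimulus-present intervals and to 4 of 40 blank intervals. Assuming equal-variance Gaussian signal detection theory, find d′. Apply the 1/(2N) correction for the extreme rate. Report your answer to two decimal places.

d′ = 3.52

The hit rate is 40/40 = 1, so apply the 1/(2N) correction: H → 1 − 1/(2·40) = 0.98750.
z(H) = z(0.98750) = 2.241
z(FA) = z(0.10000) = -1.282
d' = 2.241 − (-1.282) = 3.523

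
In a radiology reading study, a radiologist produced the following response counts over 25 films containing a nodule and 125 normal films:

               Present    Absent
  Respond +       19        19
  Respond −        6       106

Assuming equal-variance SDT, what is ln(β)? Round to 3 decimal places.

ln β = 0.279

H = 19/25 = 0.7600
FA = 19/125 = 0.1520
z(H) = z(0.7600) = 0.7063
z(FA) = z(0.1520) = -1.0279
ln β = −½·[z(H)² − z(FA)²] = −0.5 × (0.4989 − 1.0566) = 0.27885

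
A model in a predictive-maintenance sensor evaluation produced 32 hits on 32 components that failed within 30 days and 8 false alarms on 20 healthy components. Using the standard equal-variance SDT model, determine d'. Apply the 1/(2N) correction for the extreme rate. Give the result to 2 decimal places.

The hit rate is 32/32 = 1, so apply the 1/(2N) correction: H → 1 − 1/(2·32) = 0.98438.
z(H) = z(0.98438) = 2.154
z(FA) = z(0.40000) = -0.253
d' = 2.154 − (-0.253) = 2.407

d' = 2.41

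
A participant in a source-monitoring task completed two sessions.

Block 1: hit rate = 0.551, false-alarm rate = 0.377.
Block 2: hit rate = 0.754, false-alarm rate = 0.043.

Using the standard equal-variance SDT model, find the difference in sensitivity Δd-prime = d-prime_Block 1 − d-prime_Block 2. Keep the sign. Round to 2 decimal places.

Δd-prime = -1.96

Block 1: z(0.551) = 0.128, z(0.377) = -0.313, d' = 0.441
Block 2: z(0.754) = 0.687, z(0.043) = -1.717, d' = 2.404
Δd' = d'_Block 1 − d'_Block 2 = 0.441 − 2.404 = -1.963
Block 2 has the higher sensitivity.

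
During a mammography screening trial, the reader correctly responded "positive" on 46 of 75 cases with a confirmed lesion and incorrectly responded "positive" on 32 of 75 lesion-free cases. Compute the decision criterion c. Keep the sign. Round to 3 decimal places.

H = 46/75 = 0.6133
FA = 32/75 = 0.4267
z(H) = 0.2879
z(FA) = -0.1848
c = −½·[z(H) + z(FA)] = −0.5 × (0.2879 + (-0.1848)) = -0.05155
c < 0: the reader has a liberal response bias.

c = -0.052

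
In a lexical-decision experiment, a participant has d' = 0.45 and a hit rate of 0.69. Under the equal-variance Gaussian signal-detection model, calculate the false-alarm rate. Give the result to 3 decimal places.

z(hit rate) = z(0.69) = 0.4959
z(FA) = z(H) − d' = 0.4959 − 0.45 = 0.0459
false-alarm rate = Φ(0.0459) = 0.5183

false-alarm rate = 0.518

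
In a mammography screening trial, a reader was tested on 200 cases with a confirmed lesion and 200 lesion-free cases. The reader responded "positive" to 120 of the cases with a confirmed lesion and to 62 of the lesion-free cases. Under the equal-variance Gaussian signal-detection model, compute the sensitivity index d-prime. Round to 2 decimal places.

d-prime = 0.75

H = 120/200 = 0.6000
FA = 62/200 = 0.3100
z(H) = z(0.6000) = 0.2533
z(FA) = z(0.3100) = -0.4959
d' = z(H) − z(FA) = 0.2533 − (-0.4959) = 0.7492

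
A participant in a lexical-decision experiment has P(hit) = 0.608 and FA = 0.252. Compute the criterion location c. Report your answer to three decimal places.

c = 0.197

Φ⁻¹(H) = Φ⁻¹(0.608) = 0.2741
Φ⁻¹(FA) = Φ⁻¹(0.252) = -0.6682
c = −½·[z(H) + z(FA)] = −0.5 × (0.2741 + (-0.6682)) = 0.19705
c > 0: the participant has a conservative response bias.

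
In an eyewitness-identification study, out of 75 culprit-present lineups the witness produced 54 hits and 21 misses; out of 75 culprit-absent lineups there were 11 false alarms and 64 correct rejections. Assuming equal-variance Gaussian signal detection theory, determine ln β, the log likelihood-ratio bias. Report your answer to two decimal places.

ln β = 0.38

H = 54/75 = 0.7200
FA = 11/75 = 0.1467
Φ⁻¹(H) = Φ⁻¹(0.7200) = 0.583
Φ⁻¹(FA) = Φ⁻¹(0.1467) = -1.051
ln β = −½·[z(H)² − z(FA)²] = −0.5 × (0.340 − 1.105) = 0.3825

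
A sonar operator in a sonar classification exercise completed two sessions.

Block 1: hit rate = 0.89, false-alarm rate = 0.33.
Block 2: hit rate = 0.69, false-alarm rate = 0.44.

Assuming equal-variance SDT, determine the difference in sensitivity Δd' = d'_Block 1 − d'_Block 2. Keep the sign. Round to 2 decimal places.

Block 1: z(0.89) = 1.227, z(0.33) = -0.440, d' = 1.667
Block 2: z(0.69) = 0.496, z(0.44) = -0.151, d' = 0.647
Δd' = d'_Block 1 − d'_Block 2 = 1.667 − 0.647 = 1.020
Block 1 has the higher sensitivity.

Δd' = 1.02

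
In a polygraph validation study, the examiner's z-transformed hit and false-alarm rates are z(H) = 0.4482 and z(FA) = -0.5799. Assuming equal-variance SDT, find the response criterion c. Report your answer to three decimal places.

c = 0.066

c = −½·[z(H) + z(FA)] = −½·(0.4482 + (-0.5799)) = 0.06585
c > 0: the examiner has a conservative response bias.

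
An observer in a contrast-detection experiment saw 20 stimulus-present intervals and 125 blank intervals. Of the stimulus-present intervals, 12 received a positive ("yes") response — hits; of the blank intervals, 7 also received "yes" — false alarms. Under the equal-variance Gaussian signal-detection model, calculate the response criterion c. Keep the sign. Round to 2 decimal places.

c = 0.67

H = 12/20 = 0.6000
FA = 7/125 = 0.0560
z(0.6000) = 0.253, z(0.0560) = -1.589
c = −½·[z(H) + z(FA)] = −0.5 × (0.253 + (-1.589)) = 0.668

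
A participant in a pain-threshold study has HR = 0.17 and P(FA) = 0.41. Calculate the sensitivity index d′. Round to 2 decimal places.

z(H) = z(0.17) = -0.9542
z(FA) = z(0.41) = -0.2275
d' = z(H) − z(FA) = -0.9542 − (-0.2275) = -0.7267

d′ = -0.73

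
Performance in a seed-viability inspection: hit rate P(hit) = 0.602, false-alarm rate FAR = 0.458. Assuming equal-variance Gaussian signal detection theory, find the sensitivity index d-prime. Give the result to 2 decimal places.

d-prime = 0.36

Φ⁻¹(0.602) = 0.259, Φ⁻¹(0.458) = -0.105
d' = z(H) − z(FA) = 0.259 − (-0.105) = 0.364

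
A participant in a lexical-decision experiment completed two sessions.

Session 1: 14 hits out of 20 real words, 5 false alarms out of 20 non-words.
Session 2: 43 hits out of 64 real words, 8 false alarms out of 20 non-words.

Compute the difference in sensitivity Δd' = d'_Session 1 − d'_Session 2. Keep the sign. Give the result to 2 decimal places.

Δd' = 0.50

Session 1: z(0.7000) = 0.524, z(0.2500) = -0.674, d' = 1.198
Session 2: z(0.6719) = 0.445, z(0.4000) = -0.253, d' = 0.698
Δd' = d'_Session 1 − d'_Session 2 = 1.198 − 0.698 = 0.500
Session 1 has the higher sensitivity.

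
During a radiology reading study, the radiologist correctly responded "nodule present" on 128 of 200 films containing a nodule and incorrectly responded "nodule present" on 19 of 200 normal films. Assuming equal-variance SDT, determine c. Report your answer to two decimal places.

c = 0.48

H = 128/200 = 0.6400
FA = 19/200 = 0.0950
z(H) = z(0.6400) = 0.3585
z(FA) = z(0.0950) = -1.3106
c = −½·[z(H) + z(FA)] = −0.5 × (0.3585 + (-1.3106)) = 0.47605
c > 0: the radiologist has a conservative response bias.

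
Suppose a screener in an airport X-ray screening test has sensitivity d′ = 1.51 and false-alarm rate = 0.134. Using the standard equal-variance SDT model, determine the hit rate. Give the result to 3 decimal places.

z(false-alarm rate) = z(0.134) = -1.1077
z(H) = z(FA) + d' = -1.1077 + 1.51 = 0.4023
hit rate = Φ(0.4023) = 0.6563

hit rate = 0.656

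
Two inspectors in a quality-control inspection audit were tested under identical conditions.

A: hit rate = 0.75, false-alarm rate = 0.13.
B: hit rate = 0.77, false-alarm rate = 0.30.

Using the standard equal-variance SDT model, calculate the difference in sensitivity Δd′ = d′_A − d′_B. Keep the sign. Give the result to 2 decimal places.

A: z(0.75) = 0.674, z(0.13) = -1.126, d' = 1.800
B: z(0.77) = 0.739, z(0.30) = -0.524, d' = 1.263
Δd' = d'_A − d'_B = 1.800 − 1.263 = 0.537
A has the higher sensitivity.

Δd′ = 0.54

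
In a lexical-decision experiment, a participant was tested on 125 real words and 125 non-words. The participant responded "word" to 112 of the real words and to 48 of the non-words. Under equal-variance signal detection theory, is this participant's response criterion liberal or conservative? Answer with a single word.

z(H) = 1.259, z(FA) = -0.295
c = −½·(z(H) + z(FA)) = -0.482
c < 0 → liberal criterion (biased toward responding “yes”).

liberal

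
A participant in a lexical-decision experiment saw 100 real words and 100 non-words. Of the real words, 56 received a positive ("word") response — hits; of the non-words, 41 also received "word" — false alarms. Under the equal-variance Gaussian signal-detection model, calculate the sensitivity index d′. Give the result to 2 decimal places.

H = 56/100 = 0.5600
FA = 41/100 = 0.4100
Φ⁻¹(0.5600) = 0.151, Φ⁻¹(0.4100) = -0.228
d' = z(H) − z(FA) = 0.151 − (-0.228) = 0.379

d′ = 0.38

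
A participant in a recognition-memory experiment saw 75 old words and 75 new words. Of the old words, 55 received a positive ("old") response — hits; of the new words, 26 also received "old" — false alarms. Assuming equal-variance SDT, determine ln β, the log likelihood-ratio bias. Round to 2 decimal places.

H = 55/75 = 0.7333
FA = 26/75 = 0.3467
z(0.7333) = 0.623, z(0.3467) = -0.394
ln β = −½·[z(H)² − z(FA)²] = −0.5 × (0.388 − 0.155) = -0.1165

ln β = -0.12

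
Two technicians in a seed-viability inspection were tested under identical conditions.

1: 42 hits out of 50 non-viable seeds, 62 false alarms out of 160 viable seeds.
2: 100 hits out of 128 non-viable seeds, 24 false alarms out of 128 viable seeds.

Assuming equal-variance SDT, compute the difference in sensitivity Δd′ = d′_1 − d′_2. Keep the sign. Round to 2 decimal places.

Δd′ = -0.38

1: z(0.8400) = 0.994, z(0.3875) = -0.286, d' = 1.280
2: z(0.7812) = 0.776, z(0.1875) = -0.887, d' = 1.663
Δd' = d'_1 − d'_2 = 1.280 − 1.663 = -0.383
2 has the higher sensitivity.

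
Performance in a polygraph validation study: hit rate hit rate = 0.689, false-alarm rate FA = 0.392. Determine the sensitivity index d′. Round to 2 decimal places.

d′ = 0.77

Φ⁻¹(0.689) = 0.4930, Φ⁻¹(0.392) = -0.2741
d' = z(H) − z(FA) = 0.4930 − (-0.2741) = 0.7671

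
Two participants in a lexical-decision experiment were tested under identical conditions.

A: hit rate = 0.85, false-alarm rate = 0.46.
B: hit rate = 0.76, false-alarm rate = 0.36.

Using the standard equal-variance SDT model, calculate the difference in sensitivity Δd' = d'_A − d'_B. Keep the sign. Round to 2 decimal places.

A: z(0.85) = 1.036, z(0.46) = -0.100, d' = 1.136
B: z(0.76) = 0.706, z(0.36) = -0.358, d' = 1.064
Δd' = d'_A − d'_B = 1.136 − 1.064 = 0.072
A has the higher sensitivity.

Δd' = 0.07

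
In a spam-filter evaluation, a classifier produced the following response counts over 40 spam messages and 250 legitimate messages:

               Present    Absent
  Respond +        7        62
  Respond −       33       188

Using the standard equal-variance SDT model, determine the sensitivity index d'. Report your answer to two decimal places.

d' = -0.25

H = 7/40 = 0.1750
FA = 62/250 = 0.2480
z(H) = z(0.1750) = -0.935
z(FA) = z(0.2480) = -0.681
d' = z(H) − z(FA) = -0.935 − (-0.681) = -0.254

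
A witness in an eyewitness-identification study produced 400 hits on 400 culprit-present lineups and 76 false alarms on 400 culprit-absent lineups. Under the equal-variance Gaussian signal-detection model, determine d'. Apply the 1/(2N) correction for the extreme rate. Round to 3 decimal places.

The hit rate is 400/400 = 1, so apply the 1/(2N) correction: H → 1 − 1/(2·400) = 0.99875.
z(H) = z(0.99875) = 3.0233
z(FA) = z(0.19000) = -0.8779
d' = 3.0233 − (-0.8779) = 3.9012

d' = 3.901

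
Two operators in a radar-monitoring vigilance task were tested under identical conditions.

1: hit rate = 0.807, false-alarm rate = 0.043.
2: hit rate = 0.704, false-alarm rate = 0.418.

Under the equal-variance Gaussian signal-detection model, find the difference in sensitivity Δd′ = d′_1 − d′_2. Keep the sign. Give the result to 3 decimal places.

1: z(0.807) = 0.8669, z(0.043) = -1.7169, d' = 2.5838
2: z(0.704) = 0.5359, z(0.418) = -0.2070, d' = 0.7429
Δd' = d'_1 − d'_2 = 2.5838 − 0.7429 = 1.8409
1 has the higher sensitivity.

Δd′ = 1.841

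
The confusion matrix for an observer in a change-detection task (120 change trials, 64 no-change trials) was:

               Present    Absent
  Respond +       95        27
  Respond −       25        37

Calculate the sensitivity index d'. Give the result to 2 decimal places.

d' = 1.01

H = 95/120 = 0.7917
FA = 27/64 = 0.4219
z(H) = z(0.7917) = 0.8123
z(FA) = z(0.4219) = -0.1970
d' = z(H) − z(FA) = 0.8123 − (-0.1970) = 1.0093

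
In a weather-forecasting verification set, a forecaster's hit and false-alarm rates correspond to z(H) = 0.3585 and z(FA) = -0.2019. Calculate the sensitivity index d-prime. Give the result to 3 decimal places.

d-prime = 0.560

d' = z(H) − z(FA) = 0.3585 − (-0.2019) = 0.5604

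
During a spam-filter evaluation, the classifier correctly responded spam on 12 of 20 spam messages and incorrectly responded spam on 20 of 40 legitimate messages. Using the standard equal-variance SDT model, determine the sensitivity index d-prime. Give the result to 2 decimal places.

H = 12/20 = 0.6000
FA = 20/40 = 0.5000
z(H) = 0.2533
z(FA) = 0.0000
d' = z(H) − z(FA) = 0.2533 − 0.0000 = 0.2533

d-prime = 0.25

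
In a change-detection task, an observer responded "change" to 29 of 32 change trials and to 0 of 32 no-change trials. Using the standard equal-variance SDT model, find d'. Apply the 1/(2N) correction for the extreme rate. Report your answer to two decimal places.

d' = 3.47

The false-alarm rate is 0/32 = 0, so apply the 1/(2N) correction: FA → 1/(2·32) = 0.01562.
z(H) = z(0.90625) = 1.318
z(FA) = z(0.01562) = -2.154
d' = 1.318 − (-2.154) = 3.472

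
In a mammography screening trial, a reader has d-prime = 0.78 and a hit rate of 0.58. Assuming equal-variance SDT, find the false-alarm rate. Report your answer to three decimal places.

false-alarm rate = 0.282

z(hit rate) = z(0.58) = 0.2019
z(FA) = z(H) − d' = 0.2019 − 0.78 = -0.5781
false-alarm rate = Φ(-0.5781) = 0.2816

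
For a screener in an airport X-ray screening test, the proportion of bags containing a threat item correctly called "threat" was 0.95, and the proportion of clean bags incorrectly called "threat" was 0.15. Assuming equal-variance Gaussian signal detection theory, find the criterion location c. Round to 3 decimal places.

c = -0.304

z(0.95) = 1.6449, z(0.15) = -1.0364
c = −½·[z(H) + z(FA)] = −0.5 × (1.6449 + (-1.0364)) = -0.30425
c < 0: the screener has a liberal response bias.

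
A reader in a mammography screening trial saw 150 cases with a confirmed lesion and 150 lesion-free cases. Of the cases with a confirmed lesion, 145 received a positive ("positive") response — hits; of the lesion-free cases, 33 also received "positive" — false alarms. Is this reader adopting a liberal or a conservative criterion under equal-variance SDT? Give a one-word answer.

z(H) = 1.834, z(FA) = -0.772
c = −½·(z(H) + z(FA)) = -0.531
c < 0 → liberal criterion (biased toward responding “yes”).

liberal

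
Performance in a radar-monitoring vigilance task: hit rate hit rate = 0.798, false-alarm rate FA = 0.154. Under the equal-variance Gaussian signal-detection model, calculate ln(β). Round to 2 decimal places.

ln β = 0.17

Φ⁻¹(0.798) = 0.834, Φ⁻¹(0.154) = -1.019
ln β = −½·[z(H)² − z(FA)²] = −0.5 × (0.696 − 1.038) = 0.171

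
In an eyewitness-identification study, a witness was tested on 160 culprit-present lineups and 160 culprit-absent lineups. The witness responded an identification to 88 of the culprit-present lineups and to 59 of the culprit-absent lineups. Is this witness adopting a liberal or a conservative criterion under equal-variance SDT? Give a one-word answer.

conservative

z(H) = 0.126, z(FA) = -0.335
c = −½·(z(H) + z(FA)) = 0.1045
c > 0 → conservative criterion (biased toward responding “no”).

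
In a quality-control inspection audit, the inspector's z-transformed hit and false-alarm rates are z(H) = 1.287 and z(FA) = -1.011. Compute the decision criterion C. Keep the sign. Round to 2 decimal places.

c = −½·[z(H) + z(FA)] = −½·(1.287 + (-1.011)) = -0.138

C = -0.14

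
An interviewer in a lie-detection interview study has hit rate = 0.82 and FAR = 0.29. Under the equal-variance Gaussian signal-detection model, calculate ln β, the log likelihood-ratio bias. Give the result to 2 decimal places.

ln β = -0.27

Φ⁻¹(H) = 0.915
Φ⁻¹(FA) = -0.553
ln β = −½·[z(H)² − z(FA)²] = −0.5 × (0.837 − 0.306) = -0.2655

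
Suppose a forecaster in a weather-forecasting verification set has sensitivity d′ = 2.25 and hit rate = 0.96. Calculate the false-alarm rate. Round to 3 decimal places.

z(hit rate) = z(0.96) = 1.7507
z(FA) = z(H) − d' = 1.7507 − 2.25 = -0.4993
false-alarm rate = Φ(-0.4993) = 0.3088

false-alarm rate = 0.309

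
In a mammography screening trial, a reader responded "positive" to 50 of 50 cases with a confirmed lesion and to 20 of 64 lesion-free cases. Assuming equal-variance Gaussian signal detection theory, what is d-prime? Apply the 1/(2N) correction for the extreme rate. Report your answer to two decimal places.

d-prime = 2.82

The hit rate is 50/50 = 1, so apply the 1/(2N) correction: H → 1 − 1/(2·50) = 0.99000.
z(H) = z(0.99000) = 2.326
z(FA) = z(0.31250) = -0.489
d' = 2.326 − (-0.489) = 2.815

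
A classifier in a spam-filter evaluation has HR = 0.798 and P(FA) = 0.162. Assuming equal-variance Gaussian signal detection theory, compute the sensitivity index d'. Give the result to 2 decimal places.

d' = 1.82

z(H) = z(0.798) = 0.834
z(FA) = z(0.162) = -0.986
d' = z(H) − z(FA) = 0.834 − (-0.986) = 1.820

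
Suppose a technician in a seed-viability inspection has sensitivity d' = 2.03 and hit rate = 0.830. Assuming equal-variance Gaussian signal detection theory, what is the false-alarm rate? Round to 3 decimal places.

z(hit rate) = z(0.830) = 0.9542
z(FA) = z(H) − d' = 0.9542 − 2.03 = -1.0758
false-alarm rate = Φ(-1.0758) = 0.1410

false-alarm rate = 0.141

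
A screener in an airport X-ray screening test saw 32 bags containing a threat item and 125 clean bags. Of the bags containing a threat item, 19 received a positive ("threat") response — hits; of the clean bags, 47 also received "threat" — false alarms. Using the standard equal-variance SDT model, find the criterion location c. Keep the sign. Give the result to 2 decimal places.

H = 19/32 = 0.5938
FA = 47/125 = 0.3760
z(H) = z(0.5938) = 0.237
z(FA) = z(0.3760) = -0.316
c = −½·[z(H) + z(FA)] = −0.5 × (0.237 + (-0.316)) = 0.0395

c = 0.04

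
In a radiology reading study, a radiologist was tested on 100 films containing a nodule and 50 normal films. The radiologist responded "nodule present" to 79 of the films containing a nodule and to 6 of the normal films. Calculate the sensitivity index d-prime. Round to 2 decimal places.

d-prime = 1.98

H = 79/100 = 0.7900
FA = 6/50 = 0.1200
Φ⁻¹(H) = Φ⁻¹(0.7900) = 0.806
Φ⁻¹(FA) = Φ⁻¹(0.1200) = -1.175
d' = z(H) − z(FA) = 0.806 − (-1.175) = 1.981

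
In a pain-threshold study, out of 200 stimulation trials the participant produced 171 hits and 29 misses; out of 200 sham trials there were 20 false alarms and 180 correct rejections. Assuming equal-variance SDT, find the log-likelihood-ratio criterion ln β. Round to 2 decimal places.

H = 171/200 = 0.8550
FA = 20/200 = 0.1000
Φ⁻¹(H) = 1.058
Φ⁻¹(FA) = -1.282
ln β = −½·[z(H)² − z(FA)²] = −0.5 × (1.119 − 1.644) = 0.2625

ln β = 0.26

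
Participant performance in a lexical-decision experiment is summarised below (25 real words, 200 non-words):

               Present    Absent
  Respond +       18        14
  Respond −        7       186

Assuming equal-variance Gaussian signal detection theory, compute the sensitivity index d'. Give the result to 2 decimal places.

H = 18/25 = 0.7200
FA = 14/200 = 0.0700
z(H) = 0.583
z(FA) = -1.476
d' = z(H) − z(FA) = 0.583 − (-1.476) = 2.059

d' = 2.06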